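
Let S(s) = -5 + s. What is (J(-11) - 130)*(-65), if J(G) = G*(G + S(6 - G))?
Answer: 9165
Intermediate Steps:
J(G) = G (J(G) = G*(G + (-5 + (6 - G))) = G*(G + (1 - G)) = G*1 = G)
(J(-11) - 130)*(-65) = (-11 - 130)*(-65) = -141*(-65) = 9165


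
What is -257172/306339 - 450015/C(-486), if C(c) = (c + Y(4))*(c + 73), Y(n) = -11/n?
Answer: -50604874048/16489513579 ≈ -3.0689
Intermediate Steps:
C(c) = (73 + c)*(-11/4 + c) (C(c) = (c - 11/4)*(c + 73) = (c - 11*1/4)*(73 + c) = (c - 11/4)*(73 + c) = (-11/4 + c)*(73 + c) = (73 + c)*(-11/4 + c))
-257172/306339 - 450015/C(-486) = -257172/306339 - 450015/(-803/4 + (-486)**2 + (281/4)*(-486)) = -257172*1/306339 - 450015/(-803/4 + 236196 - 68283/2) = -85724/102113 - 450015/807415/4 = -85724/102113 - 450015*4/807415 = -85724/102113 - 360012/161483 = -50604874048/16489513579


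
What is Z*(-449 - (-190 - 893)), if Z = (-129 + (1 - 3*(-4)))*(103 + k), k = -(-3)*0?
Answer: -7575032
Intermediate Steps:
k = 0 (k = -3*0 = 0)
Z = -11948 (Z = (-129 + (1 - 3*(-4)))*(103 + 0) = (-129 + (1 + 12))*103 = (-129 + 13)*103 = -116*103 = -11948)
Z*(-449 - (-190 - 893)) = -11948*(-449 - (-190 - 893)) = -11948*(-449 - 1*(-1083)) = -11948*(-449 + 1083) = -11948*634 = -7575032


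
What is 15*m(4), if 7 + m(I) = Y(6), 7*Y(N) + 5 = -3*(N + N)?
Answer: -1350/7 ≈ -192.86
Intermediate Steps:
Y(N) = -5/7 - 6*N/7 (Y(N) = -5/7 + (-3*(N + N))/7 = -5/7 + (-6*N)/7 = -5/7 - 6*N/7)
m(I) = -90/7 (m(I) = -7 + (-5/7 - 6/7*6) = -7 + (-5/7 - 36/7) = -7 - 41/7 = -90/7)
15*m(4) = 15*(-90/7) = -1350/7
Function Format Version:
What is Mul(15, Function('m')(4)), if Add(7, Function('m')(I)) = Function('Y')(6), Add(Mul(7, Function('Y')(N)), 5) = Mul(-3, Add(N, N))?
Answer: Rational(-1350, 7) ≈ -192.86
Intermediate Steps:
Function('Y')(N) = Add(Rational(-5, 7), Mul(Rational(-6, 7), N)) (Function('Y')(N) = Add(Rational(-5, 7), Mul(Rational(1, 7), Mul(-3, Add(N, N)))) = Add(Rational(-5, 7), Mul(Rational(1, 7), Mul(-3, Mul(2, N)))) = Add(Rational(-5, 7), Mul(Rational(1, 7), Mul(-6, N))) = Add(Rational(-5, 7), Mul(Rational(-6, 7), N)))
Function('m')(I) = Rational(-90, 7) (Function('m')(I) = Add(-7, Add(Rational(-5, 7), Mul(Rational(-6, 7), 6))) = Add(-7, Add(Rational(-5, 7), Rational(-36, 7))) = Add(-7, Rational(-41, 7)) = Rational(-90, 7))
Mul(15, Function('m')(4)) = Mul(15, Rational(-90, 7)) = Rational(-1350, 7)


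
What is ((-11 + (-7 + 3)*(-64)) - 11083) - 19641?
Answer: -30479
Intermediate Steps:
((-11 + (-7 + 3)*(-64)) - 11083) - 19641 = ((-11 - 4*(-64)) - 11083) - 19641 = ((-11 + 256) - 11083) - 19641 = (245 - 11083) - 19641 = -10838 - 19641 = -30479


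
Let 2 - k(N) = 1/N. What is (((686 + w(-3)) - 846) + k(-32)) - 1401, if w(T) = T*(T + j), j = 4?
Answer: -49983/32 ≈ -1562.0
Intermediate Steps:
k(N) = 2 - 1/N
w(T) = T*(4 + T) (w(T) = T*(T + 4) = T*(4 + T))
(((686 + w(-3)) - 846) + k(-32)) - 1401 = (((686 - 3*(4 - 3)) - 846) + (2 - 1/(-32))) - 1401 = (((686 - 3*1) - 846) + (2 - 1*(-1/32))) - 1401 = (((686 - 3) - 846) + (2 + 1/32)) - 1401 = ((683 - 846) + 65/32) - 1401 = (-163 + 65/32) - 1401 = -5151/32 - 1401 = -49983/32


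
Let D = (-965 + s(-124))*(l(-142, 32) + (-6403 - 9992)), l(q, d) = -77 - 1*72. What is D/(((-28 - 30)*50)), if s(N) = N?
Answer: -4504104/725 ≈ -6212.6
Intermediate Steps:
l(q, d) = -149 (l(q, d) = -77 - 72 = -149)
D = 18016416 (D = (-965 - 124)*(-149 + (-6403 - 9992)) = -1089*(-149 - 16395) = -1089*(-16544) = 18016416)
D/(((-28 - 30)*50)) = 18016416/(((-28 - 30)*50)) = 18016416/((-58*50)) = 18016416/(-2900) = 18016416*(-1/2900) = -4504104/725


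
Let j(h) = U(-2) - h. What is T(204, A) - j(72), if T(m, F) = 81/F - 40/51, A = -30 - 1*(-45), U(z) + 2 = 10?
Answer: 17497/255 ≈ 68.616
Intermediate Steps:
U(z) = 8 (U(z) = -2 + 10 = 8)
A = 15 (A = -30 + 45 = 15)
j(h) = 8 - h
T(m, F) = -40/51 + 81/F (T(m, F) = 81/F - 40*1/51 = 81/F - 40/51 = -40/51 + 81/F)
T(204, A) - j(72) = (-40/51 + 81/15) - (8 - 1*72) = (-40/51 + 81*(1/15)) - (8 - 72) = (-40/51 + 27/5) - 1*(-64) = 1177/255 + 64 = 17497/255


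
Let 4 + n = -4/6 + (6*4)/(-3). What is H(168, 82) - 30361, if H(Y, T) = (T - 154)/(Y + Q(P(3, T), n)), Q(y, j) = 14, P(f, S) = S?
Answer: -2762887/91 ≈ -30361.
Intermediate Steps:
n = -38/3 (n = -4 + (-4/6 + (6*4)/(-3)) = -4 + (-4*1/6 + 24*(-1/3)) = -4 + (-2/3 - 8) = -4 - 26/3 = -38/3 ≈ -12.667)
H(Y, T) = (-154 + T)/(14 + Y) (H(Y, T) = (T - 154)/(Y + 14) = (-154 + T)/(14 + Y))
H(168, 82) - 30361 = (-154 + 82)/(14 + 168) - 30361 = -72/182 - 30361 = (1/182)*(-72) - 30361 = -36/91 - 30361 = -2762887/91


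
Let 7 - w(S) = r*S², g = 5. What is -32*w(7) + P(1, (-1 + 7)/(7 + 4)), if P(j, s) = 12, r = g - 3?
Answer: 2924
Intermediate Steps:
r = 2 (r = 5 - 3 = 2)
w(S) = 7 - 2*S²
-32*w(7) + P(1, (-1 + 7)/(7 + 4)) = -32*(7 - 2*7²) + 12 = -32*(7 - 2*49) + 12 = -32*(7 - 98) + 12 = -32*(-91) + 12 = 2912 + 12 = 2924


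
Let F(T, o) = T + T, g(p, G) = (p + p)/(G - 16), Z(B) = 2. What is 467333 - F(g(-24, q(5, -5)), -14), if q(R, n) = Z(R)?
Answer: 3271283/7 ≈ 4.6733e+5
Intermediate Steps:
q(R, n) = 2
g(p, G) = 2*p/(-16 + G) (g(p, G) = (2*p)/(-16 + G) = 2*p/(-16 + G))
F(T, o) = 2*T
467333 - F(g(-24, q(5, -5)), -14) = 467333 - 2*2*(-24)/(-16 + 2) = 467333 - 2*2*(-24)/(-14) = 467333 - 2*2*(-24)*(-1/14) = 467333 - 2*24/7 = 467333 - 1*48/7 = 467333 - 48/7 = 3271283/7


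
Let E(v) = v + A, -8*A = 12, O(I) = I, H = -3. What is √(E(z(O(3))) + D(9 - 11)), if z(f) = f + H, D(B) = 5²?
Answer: √94/2 ≈ 4.8477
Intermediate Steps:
A = -3/2 (A = -⅛*12 = -3/2 ≈ -1.5000)
D(B) = 25
z(f) = -3 + f (z(f) = f - 3 = -3 + f)
E(v) = -3/2 + v (E(v) = v - 3/2 = -3/2 + v)
√(E(z(O(3))) + D(9 - 11)) = √((-3/2 + (-3 + 3)) + 25) = √((-3/2 + 0) + 25) = √(-3/2 + 25) = √(47/2) = √94/2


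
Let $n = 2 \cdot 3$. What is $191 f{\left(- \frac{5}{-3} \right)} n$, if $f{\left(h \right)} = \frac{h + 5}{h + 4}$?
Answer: $\frac{22920}{17} \approx 1348.2$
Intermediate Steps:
$n = 6$
$f{\left(h \right)} = \frac{5 + h}{4 + h}$
$191 f{\left(- \frac{5}{-3} \right)} n = 191 \frac{5 - \frac{5}{-3}}{4 - \frac{5}{-3}} \cdot 6 = 191 \frac{5 - - \frac{5}{3}}{4 - - \frac{5}{3}} \cdot 6 = 191 \frac{5 + \frac{5}{3}}{4 + \frac{5}{3}} \cdot 6 = 191 \frac{1}{\frac{17}{3}} \cdot \frac{20}{3} \cdot 6 = 191 \cdot \frac{3}{17} \cdot \frac{20}{3} \cdot 6 = 191 \cdot \frac{20}{17} \cdot 6 = 191 \cdot \frac{120}{17} = \frac{22920}{17}$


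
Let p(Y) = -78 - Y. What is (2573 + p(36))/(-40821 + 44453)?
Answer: 2459/3632 ≈ 0.67704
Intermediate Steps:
(2573 + p(36))/(-40821 + 44453) = (2573 + (-78 - 1*36))/(-40821 + 44453) = (2573 + (-78 - 36))/3632 = (2573 - 114)*(1/3632) = 2459*(1/3632) = 2459/3632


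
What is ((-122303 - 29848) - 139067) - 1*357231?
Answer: -648449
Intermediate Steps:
((-122303 - 29848) - 139067) - 1*357231 = (-152151 - 139067) - 357231 = -291218 - 357231 = -648449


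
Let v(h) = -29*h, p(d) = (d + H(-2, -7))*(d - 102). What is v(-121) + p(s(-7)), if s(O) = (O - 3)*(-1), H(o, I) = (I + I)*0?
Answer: 2589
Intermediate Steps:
H(o, I) = 0 (H(o, I) = (2*I)*0 = 0)
s(O) = 3 - O (s(O) = (-3 + O)*(-1) = 3 - O)
p(d) = d*(-102 + d) (p(d) = (d + 0)*(d - 102) = d*(-102 + d))
v(-121) + p(s(-7)) = -29*(-121) + (3 - 1*(-7))*(-102 + (3 - 1*(-7))) = 3509 + (3 + 7)*(-102 + (3 + 7)) = 3509 + 10*(-102 + 10) = 3509 + 10*(-92) = 3509 - 920 = 2589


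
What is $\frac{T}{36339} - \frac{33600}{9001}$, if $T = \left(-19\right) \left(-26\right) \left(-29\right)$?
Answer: $- \frac{1349938726}{327087339} \approx -4.1272$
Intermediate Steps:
$T = -14326$ ($T = 494 \left(-29\right) = -14326$)
$\frac{T}{36339} - \frac{33600}{9001} = - \frac{14326}{36339} - \frac{33600}{9001} = - \frac{1349938726}{327087339}$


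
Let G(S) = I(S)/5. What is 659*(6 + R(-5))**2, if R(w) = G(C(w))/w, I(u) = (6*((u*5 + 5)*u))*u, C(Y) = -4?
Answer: 66640716/25 ≈ 2.6656e+6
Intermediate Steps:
I(u) = 6*u**2*(5 + 5*u) (I(u) = (6*((5*u + 5)*u))*u = (6*((5 + 5*u)*u))*u = (6*(u*(5 + 5*u)))*u = (6*u*(5 + 5*u))*u = 6*u**2*(5 + 5*u))
G(S) = 6*S**2*(1 + S) (G(S) = (30*S**2*(1 + S))/5 = (30*S**2*(1 + S))*(1/5) = 6*S**2*(1 + S))
R(w) = -288/w (R(w) = (6*(-4)**2*(1 - 4))/w = (6*16*(-3))/w = -288/w)
659*(6 + R(-5))**2 = 659*(6 - 288/(-5))**2 = 659*(6 - 288*(-1/5))**2 = 659*(6 + 288/5)**2 = 659*(318/5)**2 = 659*(101124/25) = 66640716/25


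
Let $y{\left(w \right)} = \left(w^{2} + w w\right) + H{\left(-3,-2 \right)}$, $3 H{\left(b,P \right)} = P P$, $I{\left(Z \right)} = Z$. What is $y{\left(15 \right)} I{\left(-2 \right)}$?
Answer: $- \frac{2708}{3} \approx -902.67$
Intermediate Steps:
$H{\left(b,P \right)} = \frac{P^{2}}{3}$ ($H{\left(b,P \right)} = \frac{P P}{3} = \frac{P^{2}}{3}$)
$y{\left(w \right)} = \frac{4}{3} + 2 w^{2}$ ($y{\left(w \right)} = \left(w^{2} + w w\right) + \frac{\left(-2\right)^{2}}{3} = \left(w^{2} + w^{2}\right) + \frac{1}{3} \cdot 4 = 2 w^{2} + \frac{4}{3} = \frac{4}{3} + 2 w^{2}$)
$y{\left(15 \right)} I{\left(-2 \right)} = \left(\frac{4}{3} + 2 \cdot 15^{2}\right) \left(-2\right) = \left(\frac{4}{3} + 2 \cdot 225\right) \left(-2\right) = \left(\frac{4}{3} + 450\right) \left(-2\right) = \frac{1354}{3} \left(-2\right) = - \frac{2708}{3}$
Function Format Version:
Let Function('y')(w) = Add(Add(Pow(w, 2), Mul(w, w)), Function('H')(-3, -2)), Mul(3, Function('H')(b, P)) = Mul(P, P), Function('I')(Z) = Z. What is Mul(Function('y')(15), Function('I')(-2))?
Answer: Rational(-2708, 3) ≈ -902.67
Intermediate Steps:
Function('H')(b, P) = Mul(Rational(1, 3), Pow(P, 2)) (Function('H')(b, P) = Mul(Rational(1, 3), Mul(P, P)) = Mul(Rational(1, 3), Pow(P, 2)))
Function('y')(w) = Add(Rational(4, 3), Mul(2, Pow(w, 2))) (Function('y')(w) = Add(Add(Pow(w, 2), Mul(w, w)), Mul(Rational(1, 3), Pow(-2, 2))) = Add(Add(Pow(w, 2), Pow(w, 2)), Mul(Rational(1, 3), 4)) = Add(Mul(2, Pow(w, 2)), Rational(4, 3)) = Add(Rational(4, 3), Mul(2, Pow(w, 2))))
Mul(Function('y')(15), Function('I')(-2)) = Mul(Add(Rational(4, 3), Mul(2, Pow(15, 2))), -2) = Mul(Add(Rational(4, 3), Mul(2, 225)), -2) = Mul(Add(Rational(4, 3), 450), -2) = Mul(Rational(1354, 3), -2) = Rational(-2708, 3)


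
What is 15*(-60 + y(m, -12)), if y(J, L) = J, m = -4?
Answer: -960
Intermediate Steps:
15*(-60 + y(m, -12)) = 15*(-60 - 4) = 15*(-64) = -960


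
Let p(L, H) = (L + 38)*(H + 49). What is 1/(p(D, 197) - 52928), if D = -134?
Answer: -1/76544 ≈ -1.3064e-5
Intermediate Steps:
p(L, H) = (38 + L)*(49 + H)
1/(p(D, 197) - 52928) = 1/((1862 + 38*197 + 49*(-134) + 197*(-134)) - 52928) = 1/((1862 + 7486 - 6566 - 26398) - 52928) = 1/(-23616 - 52928) = 1/(-76544) = -1/76544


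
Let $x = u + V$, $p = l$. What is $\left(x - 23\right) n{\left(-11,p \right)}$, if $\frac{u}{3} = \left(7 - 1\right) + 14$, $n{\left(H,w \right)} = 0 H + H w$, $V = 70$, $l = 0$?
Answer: $0$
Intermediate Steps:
$p = 0$
$n{\left(H,w \right)} = H w$ ($n{\left(H,w \right)} = 0 + H w = H w$)
$u = 60$ ($u = 3 \left(\left(7 - 1\right) + 14\right) = 3 \left(6 + 14\right) = 3 \cdot 20 = 60$)
$x = 130$ ($x = 60 + 70 = 130$)
$\left(x - 23\right) n{\left(-11,p \right)} = \left(130 - 23\right) \left(\left(-11\right) 0\right) = 107 \cdot 0 = 0$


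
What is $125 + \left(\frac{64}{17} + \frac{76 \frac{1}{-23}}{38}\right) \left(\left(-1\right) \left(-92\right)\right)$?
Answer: $\frac{7877}{17} \approx 463.35$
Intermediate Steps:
$125 + \left(\frac{64}{17} + \frac{76 \frac{1}{-23}}{38}\right) \left(\left(-1\right) \left(-92\right)\right) = 125 + \left(64 \cdot \frac{1}{17} + 76 \left(- \frac{1}{23}\right) \frac{1}{38}\right) 92 = 125 + \left(\frac{64}{17} - \frac{2}{23}\right) 92 = 125 + \frac{1438}{391} \cdot 92 = 125 + \frac{5752}{17} = \frac{7877}{17}$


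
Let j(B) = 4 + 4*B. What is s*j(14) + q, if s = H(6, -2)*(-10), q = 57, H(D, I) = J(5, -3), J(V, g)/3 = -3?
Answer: 5457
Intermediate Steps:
J(V, g) = -9 (J(V, g) = 3*(-3) = -9)
H(D, I) = -9
s = 90 (s = -9*(-10) = 90)
s*j(14) + q = 90*(4 + 4*14) + 57 = 90*(4 + 56) + 57 = 90*60 + 57 = 5400 + 57 = 5457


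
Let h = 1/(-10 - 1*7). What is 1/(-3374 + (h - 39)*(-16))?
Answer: -17/46734 ≈ -0.00036376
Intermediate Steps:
h = -1/17 (h = 1/(-10 - 7) = 1/(-17) = -1/17 ≈ -0.058824)
1/(-3374 + (h - 39)*(-16)) = 1/(-3374 + (-1/17 - 39)*(-16)) = 1/(-3374 - 664/17*(-16)) = 1/(-3374 + 10624/17) = 1/(-46734/17) = -17/46734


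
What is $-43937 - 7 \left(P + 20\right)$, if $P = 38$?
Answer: $-44343$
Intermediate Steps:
$-43937 - 7 \left(P + 20\right) = -43937 - 7 \left(38 + 20\right) = -43937 - 406 = -44343$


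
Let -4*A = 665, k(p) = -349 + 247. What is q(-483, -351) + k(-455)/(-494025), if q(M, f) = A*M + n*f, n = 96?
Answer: 30697231561/658700 ≈ 46603.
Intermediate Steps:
k(p) = -102
A = -665/4 (A = -1/4*665 = -665/4 ≈ -166.25)
q(M, f) = 96*f - 665*M/4 (q(M, f) = -665*M/4 + 96*f = 96*f - 665*M/4)
q(-483, -351) + k(-455)/(-494025) = (96*(-351) - 665/4*(-483)) - 102/(-494025) = (-33696 + 321195/4) - 102*(-1/494025) = 186411/4 + 34/164675 = 30697231561/658700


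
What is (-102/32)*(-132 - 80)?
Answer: 2703/4 ≈ 675.75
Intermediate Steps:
(-102/32)*(-132 - 80) = -102*1/32*(-212) = -51/16*(-212) = 2703/4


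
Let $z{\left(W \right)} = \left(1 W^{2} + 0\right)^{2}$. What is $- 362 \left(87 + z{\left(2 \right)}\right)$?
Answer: $-37286$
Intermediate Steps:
$z{\left(W \right)} = W^{4}$ ($z{\left(W \right)} = \left(W^{2} + 0\right)^{2} = \left(W^{2}\right)^{2} = W^{4}$)
$- 362 \left(87 + z{\left(2 \right)}\right) = - 362 \left(87 + 2^{4}\right) = - 362 \left(87 + 16\right) = \left(-362\right) 103 = -37286$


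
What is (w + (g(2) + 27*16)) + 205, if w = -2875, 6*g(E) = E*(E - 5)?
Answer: -2239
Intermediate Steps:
g(E) = E*(-5 + E)/6 (g(E) = (E*(E - 5))/6 = (E*(-5 + E))/6 = E*(-5 + E)/6)
(w + (g(2) + 27*16)) + 205 = (-2875 + ((⅙)*2*(-5 + 2) + 27*16)) + 205 = (-2875 + ((⅙)*2*(-3) + 432)) + 205 = (-2875 + (-1 + 432)) + 205 = (-2875 + 431) + 205 = -2444 + 205 = -2239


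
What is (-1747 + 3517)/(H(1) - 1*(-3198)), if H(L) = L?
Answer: 1770/3199 ≈ 0.55330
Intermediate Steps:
(-1747 + 3517)/(H(1) - 1*(-3198)) = (-1747 + 3517)/(1 - 1*(-3198)) = 1770/(1 + 3198) = 1770/3199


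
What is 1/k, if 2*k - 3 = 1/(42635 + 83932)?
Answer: 126567/189851 ≈ 0.66667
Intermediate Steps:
k = 189851/126567 (k = 3/2 + 1/(2*(42635 + 83932)) = 3/2 + (½)/126567 = 3/2 + (½)*(1/126567) = 3/2 + 1/253134 = 189851/126567 ≈ 1.5000)
1/k = 1/(189851/126567) = 126567/189851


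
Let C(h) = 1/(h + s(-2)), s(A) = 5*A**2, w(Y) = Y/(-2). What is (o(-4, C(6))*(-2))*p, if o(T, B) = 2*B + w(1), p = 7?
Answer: 77/13 ≈ 5.9231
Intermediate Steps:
w(Y) = -Y/2 (w(Y) = Y*(-1/2) = -Y/2)
C(h) = 1/(20 + h) (C(h) = 1/(h + 5*(-2)**2) = 1/(h + 5*4) = 1/(h + 20) = 1/(20 + h))
o(T, B) = -1/2 + 2*B (o(T, B) = 2*B - 1/2*1 = 2*B - 1/2 = -1/2 + 2*B)
(o(-4, C(6))*(-2))*p = ((-1/2 + 2/(20 + 6))*(-2))*7 = ((-1/2 + 2/26)*(-2))*7 = ((-1/2 + 2*(1/26))*(-2))*7 = ((-1/2 + 1/13)*(-2))*7 = -11/26*(-2)*7 = (11/13)*7 = 77/13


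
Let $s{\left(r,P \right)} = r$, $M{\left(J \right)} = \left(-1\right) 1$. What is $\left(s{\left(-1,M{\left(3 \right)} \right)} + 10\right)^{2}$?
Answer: $81$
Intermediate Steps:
$M{\left(J \right)} = -1$
$\left(s{\left(-1,M{\left(3 \right)} \right)} + 10\right)^{2} = \left(-1 + 10\right)^{2} = 9^{2} = 81$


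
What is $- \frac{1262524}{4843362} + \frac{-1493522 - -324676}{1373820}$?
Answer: $- \frac{29347718341}{26404395170} \approx -1.1115$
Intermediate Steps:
$- \frac{1262524}{4843362} + \frac{-1493522 - -324676}{1373820} = \left(-1262524\right) \frac{1}{4843362} + \left(-1493522 + 324676\right) \frac{1}{1373820} = - \frac{631262}{2421681} - \frac{83489}{98130} = - \frac{29347718341}{26404395170}$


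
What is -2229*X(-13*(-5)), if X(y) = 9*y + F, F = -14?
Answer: -1272759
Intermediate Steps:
X(y) = -14 + 9*y (X(y) = 9*y - 14 = -14 + 9*y)
-2229*X(-13*(-5)) = -2229*(-14 + 9*(-13*(-5))) = -2229*(-14 + 9*65) = -2229*(-14 + 585) = -2229*571 = -1272759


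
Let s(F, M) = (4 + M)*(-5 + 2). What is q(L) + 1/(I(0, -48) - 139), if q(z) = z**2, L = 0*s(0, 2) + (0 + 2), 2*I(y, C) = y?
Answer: 555/139 ≈ 3.9928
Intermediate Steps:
I(y, C) = y/2
s(F, M) = -12 - 3*M (s(F, M) = (4 + M)*(-3) = -12 - 3*M)
L = 2 (L = 0*(-12 - 3*2) + (0 + 2) = 0*(-12 - 6) + 2 = 0*(-18) + 2 = 0 + 2 = 2)
q(L) + 1/(I(0, -48) - 139) = 2**2 + 1/((1/2)*0 - 139) = 4 + 1/(0 - 139) = 4 + 1/(-139) = 4 - 1/139 = 555/139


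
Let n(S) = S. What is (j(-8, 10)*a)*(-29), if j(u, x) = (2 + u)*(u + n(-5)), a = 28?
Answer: -63336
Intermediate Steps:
j(u, x) = (-5 + u)*(2 + u) (j(u, x) = (2 + u)*(u - 5) = (2 + u)*(-5 + u) = (-5 + u)*(2 + u))
(j(-8, 10)*a)*(-29) = ((-10 + (-8)² - 3*(-8))*28)*(-29) = ((-10 + 64 + 24)*28)*(-29) = (78*28)*(-29) = 2184*(-29) = -63336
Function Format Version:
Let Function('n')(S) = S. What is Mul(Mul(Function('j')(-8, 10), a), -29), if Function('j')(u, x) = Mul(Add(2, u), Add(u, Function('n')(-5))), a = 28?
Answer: -63336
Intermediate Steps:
Function('j')(u, x) = Mul(Add(-5, u), Add(2, u)) (Function('j')(u, x) = Mul(Add(2, u), Add(u, -5)) = Mul(Add(2, u), Add(-5, u)) = Mul(Add(-5, u), Add(2, u)))
Mul(Mul(Function('j')(-8, 10), a), -29) = Mul(Mul(Add(-10, Pow(-8, 2), Mul(-3, -8)), 28), -29) = Mul(Mul(Add(-10, 64, 24), 28), -29) = Mul(Mul(78, 28), -29) = Mul(2184, -29) = -63336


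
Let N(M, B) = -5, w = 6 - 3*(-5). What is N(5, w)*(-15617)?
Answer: 78085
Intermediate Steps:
w = 21 (w = 6 + 15 = 21)
N(5, w)*(-15617) = -5*(-15617) = 78085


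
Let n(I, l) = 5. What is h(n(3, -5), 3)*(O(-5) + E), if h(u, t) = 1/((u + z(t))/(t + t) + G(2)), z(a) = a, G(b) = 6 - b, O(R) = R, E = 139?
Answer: 201/8 ≈ 25.125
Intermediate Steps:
h(u, t) = 1/(4 + (t + u)/(2*t)) (h(u, t) = 1/((u + t)/(t + t) + (6 - 1*2)) = 1/((t + u)/((2*t)) + (6 - 2)) = 1/((t + u)*(1/(2*t)) + 4) = 1/((t + u)/(2*t) + 4) = 1/(4 + (t + u)/(2*t)))
h(n(3, -5), 3)*(O(-5) + E) = (2*3/(5 + 9*3))*(-5 + 139) = (2*3/(5 + 27))*134 = (2*3/32)*134 = (2*3*(1/32))*134 = (3/16)*134 = 201/8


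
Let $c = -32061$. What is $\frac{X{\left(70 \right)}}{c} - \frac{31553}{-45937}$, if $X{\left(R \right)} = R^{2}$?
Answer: $\frac{786529433}{1472786157} \approx 0.53404$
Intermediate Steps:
$\frac{X{\left(70 \right)}}{c} - \frac{31553}{-45937} = \frac{70^{2}}{-32061} - \frac{31553}{-45937} = 4900 \left(- \frac{1}{32061}\right) - - \frac{31553}{45937} = - \frac{4900}{32061} + \frac{31553}{45937} = \frac{786529433}{1472786157}$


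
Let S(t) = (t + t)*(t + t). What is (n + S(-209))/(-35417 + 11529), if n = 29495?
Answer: -204219/23888 ≈ -8.5490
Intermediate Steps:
S(t) = 4*t² (S(t) = (2*t)*(2*t) = 4*t²)
(n + S(-209))/(-35417 + 11529) = (29495 + 4*(-209)²)/(-35417 + 11529) = (29495 + 4*43681)/(-23888) = (29495 + 174724)*(-1/23888) = 204219*(-1/23888) = -204219/23888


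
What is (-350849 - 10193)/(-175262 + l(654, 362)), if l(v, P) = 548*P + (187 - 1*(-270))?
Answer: -361042/23571 ≈ -15.317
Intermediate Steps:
l(v, P) = 457 + 548*P (l(v, P) = 548*P + (187 + 270) = 548*P + 457 = 457 + 548*P)
(-350849 - 10193)/(-175262 + l(654, 362)) = (-350849 - 10193)/(-175262 + (457 + 548*362)) = -361042/(-175262 + (457 + 198376)) = -361042/(-175262 + 198833) = -361042/23571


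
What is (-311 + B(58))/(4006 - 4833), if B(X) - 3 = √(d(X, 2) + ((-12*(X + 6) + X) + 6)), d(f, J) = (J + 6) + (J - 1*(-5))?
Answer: 308/827 - I*√689/827 ≈ 0.37243 - 0.03174*I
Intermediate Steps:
d(f, J) = 11 + 2*J (d(f, J) = (6 + J) + (J + 5) = (6 + J) + (5 + J) = 11 + 2*J)
B(X) = 3 + √(-51 - 11*X) (B(X) = 3 + √((11 + 2*2) + ((-12*(X + 6) + X) + 6)) = 3 + √((11 + 4) + ((-12*(6 + X) + X) + 6)) = 3 + √(15 + (((-72 - 12*X) + X) + 6)) = 3 + √(15 + ((-72 - 11*X) + 6)) = 3 + √(15 + (-66 - 11*X)) = 3 + √(-51 - 11*X))
(-311 + B(58))/(4006 - 4833) = (-311 + (3 + √(-51 - 11*58)))/(4006 - 4833) = (-311 + (3 + √(-51 - 638)))/(-827) = (-311 + (3 + √(-689)))*(-1/827) = (-311 + (3 + I*√689))*(-1/827) = (-308 + I*√689)*(-1/827) = 308/827 - I*√689/827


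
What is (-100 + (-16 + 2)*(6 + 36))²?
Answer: 473344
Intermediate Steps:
(-100 + (-16 + 2)*(6 + 36))² = (-100 - 14*42)² = (-100 - 588)² = (-688)² = 473344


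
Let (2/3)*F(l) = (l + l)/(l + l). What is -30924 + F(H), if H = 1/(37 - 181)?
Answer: -61845/2 ≈ -30923.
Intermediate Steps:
H = -1/144 (H = 1/(-144) = -1/144 ≈ -0.0069444)
F(l) = 3/2 (F(l) = 3*((l + l)/(l + l))/2 = 3*((2*l)/((2*l)))/2 = 3*((2*l)*(1/(2*l)))/2 = (3/2)*1 = 3/2)
-30924 + F(H) = -30924 + 3/2 = -61845/2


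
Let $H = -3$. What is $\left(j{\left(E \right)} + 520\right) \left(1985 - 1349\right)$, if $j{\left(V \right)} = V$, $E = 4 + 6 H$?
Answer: $321816$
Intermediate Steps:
$E = -14$ ($E = 4 + 6 \left(-3\right) = 4 - 18 = -14$)
$\left(j{\left(E \right)} + 520\right) \left(1985 - 1349\right) = \left(-14 + 520\right) \left(1985 - 1349\right) = 506 \cdot 636 = 321816$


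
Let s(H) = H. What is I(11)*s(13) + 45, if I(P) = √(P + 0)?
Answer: 45 + 13*√11 ≈ 88.116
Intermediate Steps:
I(P) = √P
I(11)*s(13) + 45 = √11*13 + 45 = 13*√11 + 45 = 45 + 13*√11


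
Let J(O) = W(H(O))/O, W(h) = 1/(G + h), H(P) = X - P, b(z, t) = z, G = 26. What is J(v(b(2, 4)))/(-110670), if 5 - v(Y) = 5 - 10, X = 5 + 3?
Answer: -1/26560800 ≈ -3.7649e-8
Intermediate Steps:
X = 8
v(Y) = 10 (v(Y) = 5 - (5 - 10) = 5 - 1*(-5) = 5 + 5 = 10)
H(P) = 8 - P
W(h) = 1/(26 + h)
J(O) = 1/(O*(34 - O)) (J(O) = 1/((26 + (8 - O))*O) = 1/((34 - O)*O) = 1/(O*(34 - O)))
J(v(b(2, 4)))/(-110670) = -1/(10*(-34 + 10))/(-110670) = -1*⅒/(-24)*(-1/110670) = -1*⅒*(-1/24)*(-1/110670) = (1/240)*(-1/110670) = -1/26560800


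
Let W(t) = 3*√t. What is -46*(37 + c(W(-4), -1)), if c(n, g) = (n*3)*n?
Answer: 3266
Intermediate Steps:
c(n, g) = 3*n² (c(n, g) = (3*n)*n = 3*n²)
-46*(37 + c(W(-4), -1)) = -46*(37 + 3*(3*√(-4))²) = -46*(37 + 3*(3*(2*I))²) = -46*(37 + 3*(6*I)²) = -46*(37 + 3*(-36)) = -46*(37 - 108) = -46*(-71) = 3266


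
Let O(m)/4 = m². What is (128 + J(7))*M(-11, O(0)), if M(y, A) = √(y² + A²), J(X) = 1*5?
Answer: 1463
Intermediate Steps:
J(X) = 5
O(m) = 4*m²
M(y, A) = √(A² + y²)
(128 + J(7))*M(-11, O(0)) = (128 + 5)*√((4*0²)² + (-11)²) = 133*√((4*0)² + 121) = 133*√(0² + 121) = 133*√(0 + 121) = 133*√121 = 133*11 = 1463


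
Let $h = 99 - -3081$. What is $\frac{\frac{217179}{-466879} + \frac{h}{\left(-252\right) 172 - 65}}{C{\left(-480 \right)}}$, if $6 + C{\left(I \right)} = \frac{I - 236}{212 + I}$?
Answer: $\frac{731117294877}{4519485363953} \approx 0.16177$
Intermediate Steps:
$h = 3180$ ($h = 99 + 3081 = 3180$)
$C{\left(I \right)} = -6 + \frac{-236 + I}{212 + I}$ ($C{\left(I \right)} = -6 + \frac{I - 236}{212 + I} = -6 + \frac{-236 + I}{212 + I}$)
$\frac{\frac{217179}{-466879} + \frac{h}{\left(-252\right) 172 - 65}}{C{\left(-480 \right)}} = \frac{\frac{217179}{-466879} + \frac{3180}{\left(-252\right) 172 - 65}}{\frac{1}{212 - 480} \left(-1508 - -2400\right)} = \frac{217179 \left(- \frac{1}{466879}\right) + \frac{3180}{-43344 - 65}}{\frac{1}{-268} \left(-1508 + 2400\right)} = \frac{- \frac{217179}{466879} + \frac{3180}{-43409}}{\left(- \frac{1}{268}\right) 892} = \frac{- \frac{217179}{466879} + 3180 \left(- \frac{1}{43409}\right)}{- \frac{223}{67}} = \left(- \frac{217179}{466879} - \frac{3180}{43409}\right) \left(- \frac{67}{223}\right) = \left(- \frac{10912198431}{20266750511}\right) \left(- \frac{67}{223}\right) = \frac{731117294877}{4519485363953}$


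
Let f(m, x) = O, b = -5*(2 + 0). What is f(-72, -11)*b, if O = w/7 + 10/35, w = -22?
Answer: 200/7 ≈ 28.571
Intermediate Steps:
b = -10 (b = -5*2 = -10)
O = -20/7 (O = -22/7 + 10/35 = -22*⅐ + 10*(1/35) = -22/7 + 2/7 = -20/7 ≈ -2.8571)
f(m, x) = -20/7
f(-72, -11)*b = -20/7*(-10) = 200/7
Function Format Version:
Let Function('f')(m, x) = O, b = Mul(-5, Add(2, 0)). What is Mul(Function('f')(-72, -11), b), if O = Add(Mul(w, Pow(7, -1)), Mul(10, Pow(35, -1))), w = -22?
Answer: Rational(200, 7) ≈ 28.571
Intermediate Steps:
b = -10 (b = Mul(-5, 2) = -10)
O = Rational(-20, 7) (O = Add(Mul(-22, Pow(7, -1)), Mul(10, Pow(35, -1))) = Add(Mul(-22, Rational(1, 7)), Mul(10, Rational(1, 35))) = Add(Rational(-22, 7), Rational(2, 7)) = Rational(-20, 7) ≈ -2.8571)
Function('f')(m, x) = Rational(-20, 7)
Mul(Function('f')(-72, -11), b) = Mul(Rational(-20, 7), -10) = Rational(200, 7)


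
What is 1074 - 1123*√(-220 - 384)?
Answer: 1074 - 2246*I*√151 ≈ 1074.0 - 27599.0*I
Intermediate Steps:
1074 - 1123*√(-220 - 384) = 1074 - 2246*I*√151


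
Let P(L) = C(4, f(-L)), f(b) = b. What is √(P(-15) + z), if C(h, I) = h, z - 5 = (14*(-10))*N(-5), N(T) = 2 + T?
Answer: √429 ≈ 20.712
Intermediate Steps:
z = 425 (z = 5 + (14*(-10))*(2 - 5) = 5 - 140*(-3) = 5 + 420 = 425)
P(L) = 4
√(P(-15) + z) = √(4 + 425) = √429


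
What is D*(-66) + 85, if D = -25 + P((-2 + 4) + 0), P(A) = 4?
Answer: 1471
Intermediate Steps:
D = -21 (D = -25 + 4 = -21)
D*(-66) + 85 = -21*(-66) + 85 = 1386 + 85 = 1471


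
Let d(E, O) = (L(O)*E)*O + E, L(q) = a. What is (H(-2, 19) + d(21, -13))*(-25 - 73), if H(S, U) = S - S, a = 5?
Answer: 131712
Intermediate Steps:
H(S, U) = 0
L(q) = 5
d(E, O) = E + 5*E*O (d(E, O) = (5*E)*O + E = 5*E*O + E = E + 5*E*O)
(H(-2, 19) + d(21, -13))*(-25 - 73) = (0 + 21*(1 + 5*(-13)))*(-25 - 73) = (0 + 21*(1 - 65))*(-98) = (0 + 21*(-64))*(-98) = (0 - 1344)*(-98) = -1344*(-98) = 131712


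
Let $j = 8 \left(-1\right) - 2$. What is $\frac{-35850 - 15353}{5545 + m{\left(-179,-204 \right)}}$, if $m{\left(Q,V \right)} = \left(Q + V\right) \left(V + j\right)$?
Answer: $- \frac{51203}{87507} \approx -0.58513$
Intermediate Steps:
$j = -10$ ($j = -8 - 2 = -10$)
$m{\left(Q,V \right)} = \left(-10 + V\right) \left(Q + V\right)$ ($m{\left(Q,V \right)} = \left(Q + V\right) \left(V - 10\right) = \left(Q + V\right) \left(-10 + V\right) = \left(-10 + V\right) \left(Q + V\right)$)
$\frac{-35850 - 15353}{5545 + m{\left(-179,-204 \right)}} = \frac{-35850 - 15353}{5545 - \left(-40346 - 41616\right)} = - \frac{51203}{5545 + \left(41616 + 1790 + 2040 + 36516\right)} = - \frac{51203}{5545 + 81962} = - \frac{51203}{87507}$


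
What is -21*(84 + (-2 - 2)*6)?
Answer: -1260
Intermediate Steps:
-21*(84 + (-2 - 2)*6) = -21*(84 - 4*6) = -21*(84 - 24) = -21*60 = -1260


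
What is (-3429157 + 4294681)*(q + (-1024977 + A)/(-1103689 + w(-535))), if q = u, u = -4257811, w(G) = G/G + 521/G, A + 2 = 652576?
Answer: -2176035348471931576344/590473601 ≈ -3.6852e+12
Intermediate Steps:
A = 652574 (A = -2 + 652576 = 652574)
w(G) = 1 + 521/G
q = -4257811
(-3429157 + 4294681)*(q + (-1024977 + A)/(-1103689 + w(-535))) = (-3429157 + 4294681)*(-4257811 + (-1024977 + 652574)/(-1103689 + (521 - 535)/(-535))) = 865524*(-4257811 - 372403/(-1103689 - 1/535*(-14))) = 865524*(-4257811 - 372403/(-1103689 + 14/535)) = 865524*(-4257811 - 372403/(-590473601/535)) = 865524*(-4257811 - 372403*(-535/590473601)) = 865524*(-4257811 + 199235605/590473601) = 865524*(-2514124794311806/590473601) = -2176035348471931576344/590473601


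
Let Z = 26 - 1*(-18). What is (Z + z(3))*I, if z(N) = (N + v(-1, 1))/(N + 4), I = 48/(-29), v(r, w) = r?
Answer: -14880/203 ≈ -73.301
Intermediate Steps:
I = -48/29 (I = 48*(-1/29) = -48/29 ≈ -1.6552)
z(N) = (-1 + N)/(4 + N) (z(N) = (N - 1)/(N + 4) = (-1 + N)/(4 + N))
Z = 44 (Z = 26 + 18 = 44)
(Z + z(3))*I = (44 + (-1 + 3)/(4 + 3))*(-48/29) = (44 + 2/7)*(-48/29) = (310/7)*(-48/29) = -14880/203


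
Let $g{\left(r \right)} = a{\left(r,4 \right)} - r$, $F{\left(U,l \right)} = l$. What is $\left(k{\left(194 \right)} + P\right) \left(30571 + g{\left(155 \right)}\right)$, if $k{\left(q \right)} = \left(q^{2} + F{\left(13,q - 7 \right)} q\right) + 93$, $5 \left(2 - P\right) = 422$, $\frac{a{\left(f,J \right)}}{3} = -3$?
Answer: $\frac{11239126561}{5} \approx 2.2478 \cdot 10^{9}$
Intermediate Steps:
$a{\left(f,J \right)} = -9$ ($a{\left(f,J \right)} = 3 \left(-3\right) = -9$)
$P = - \frac{412}{5}$ ($P = 2 - \frac{422}{5} = - \frac{412}{5} \approx -82.4$)
$g{\left(r \right)} = -9 - r$
$k{\left(q \right)} = 93 + q^{2} + q \left(-7 + q\right)$ ($k{\left(q \right)} = \left(q^{2} + \left(q - 7\right) q\right) + 93 = \left(q^{2} + \left(-7 + q\right) q\right) + 93 = \left(q^{2} + q \left(-7 + q\right)\right) + 93 = 93 + q^{2} + q \left(-7 + q\right)$)
$\left(k{\left(194 \right)} + P\right) \left(30571 + g{\left(155 \right)}\right) = \left(\left(93 + 194^{2} + 194 \left(-7 + 194\right)\right) - \frac{412}{5}\right) \left(30571 - 164\right) = \left(\left(93 + 37636 + 194 \cdot 187\right) - \frac{412}{5}\right) \left(30571 - 164\right) = \left(\left(93 + 37636 + 36278\right) - \frac{412}{5}\right) \left(30571 - 164\right) = \left(74007 - \frac{412}{5}\right) 30407 = \frac{369623}{5} \cdot 30407 = \frac{11239126561}{5}$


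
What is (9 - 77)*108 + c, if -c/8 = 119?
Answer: -8296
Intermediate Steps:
c = -952 (c = -8*119 = -952)
(9 - 77)*108 + c = (9 - 77)*108 - 952 = -68*108 - 952 = -7344 - 952 = -8296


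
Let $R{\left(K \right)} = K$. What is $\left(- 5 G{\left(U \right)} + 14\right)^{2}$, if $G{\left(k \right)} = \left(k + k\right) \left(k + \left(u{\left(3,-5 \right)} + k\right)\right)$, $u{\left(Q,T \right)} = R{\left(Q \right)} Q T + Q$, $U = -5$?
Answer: $6687396$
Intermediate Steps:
$u{\left(Q,T \right)} = Q + T Q^{2}$ ($u{\left(Q,T \right)} = Q Q T + Q = Q^{2} T + Q = T Q^{2} + Q = Q + T Q^{2}$)
$G{\left(k \right)} = 2 k \left(-42 + 2 k\right)$ ($G{\left(k \right)} = \left(k + k\right) \left(k + \left(3 \left(1 + 3 \left(-5\right)\right) + k\right)\right) = 2 k \left(k + \left(3 \left(1 - 15\right) + k\right)\right) = 2 k \left(k + \left(3 \left(-14\right) + k\right)\right) = 2 k \left(k + \left(-42 + k\right)\right) = 2 k \left(-42 + 2 k\right)$)
$\left(- 5 G{\left(U \right)} + 14\right)^{2} = \left(- 5 \cdot 4 \left(-5\right) \left(-21 - 5\right) + 14\right)^{2} = \left(- 5 \cdot 4 \left(-5\right) \left(-26\right) + 14\right)^{2} = \left(\left(-5\right) 520 + 14\right)^{2} = \left(-2600 + 14\right)^{2} = \left(-2586\right)^{2} = 6687396$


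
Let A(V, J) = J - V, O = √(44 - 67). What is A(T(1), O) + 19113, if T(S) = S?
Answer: 19112 + I*√23 ≈ 19112.0 + 4.7958*I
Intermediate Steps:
O = I*√23 (O = √(-23) = I*√23 ≈ 4.7958*I)
A(T(1), O) + 19113 = (I*√23 - 1*1) + 19113 = (I*√23 - 1) + 19113 = (-1 + I*√23) + 19113 = 19112 + I*√23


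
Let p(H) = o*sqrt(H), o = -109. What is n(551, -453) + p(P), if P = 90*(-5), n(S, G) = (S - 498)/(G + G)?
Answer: -53/906 - 1635*I*sqrt(2) ≈ -0.058499 - 2312.2*I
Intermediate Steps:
n(S, G) = (-498 + S)/(2*G) (n(S, G) = (-498 + S)/((2*G)) = (-498 + S)*(1/(2*G)) = (-498 + S)/(2*G))
P = -450
p(H) = -109*sqrt(H)
n(551, -453) + p(P) = (1/2)*(-498 + 551)/(-453) - 1635*I*sqrt(2) = (1/2)*(-1/453)*53 - 1635*I*sqrt(2) = -53/906 - 1635*I*sqrt(2)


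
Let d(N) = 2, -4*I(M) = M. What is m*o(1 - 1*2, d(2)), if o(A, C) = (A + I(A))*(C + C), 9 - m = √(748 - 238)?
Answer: -27 + 3*√510 ≈ 40.750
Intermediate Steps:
I(M) = -M/4
m = 9 - √510 (m = 9 - √(748 - 238) = 9 - √510 ≈ -13.583)
o(A, C) = 3*A*C/2 (o(A, C) = (A - A/4)*(C + C) = (3*A/4)*(2*C) = 3*A*C/2)
m*o(1 - 1*2, d(2)) = (9 - √510)*((3/2)*(1 - 1*2)*2) = (9 - √510)*((3/2)*(1 - 2)*2) = (9 - √510)*((3/2)*(-1)*2) = (9 - √510)*(-3) = -27 + 3*√510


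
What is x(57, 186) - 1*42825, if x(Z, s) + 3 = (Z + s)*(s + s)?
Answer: 47568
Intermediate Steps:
x(Z, s) = -3 + 2*s*(Z + s) (x(Z, s) = -3 + (Z + s)*(s + s) = -3 + (Z + s)*(2*s) = -3 + 2*s*(Z + s))
x(57, 186) - 1*42825 = (-3 + 2*186² + 2*57*186) - 1*42825 = (-3 + 2*34596 + 21204) - 42825 = (-3 + 69192 + 21204) - 42825 = 90393 - 42825 = 47568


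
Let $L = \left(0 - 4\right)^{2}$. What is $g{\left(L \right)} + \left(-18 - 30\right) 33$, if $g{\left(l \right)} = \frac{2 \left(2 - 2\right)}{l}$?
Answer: $-1584$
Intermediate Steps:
$L = 16$ ($L = \left(0 - 4\right)^{2} = \left(-4\right)^{2} = 16$)
$g{\left(l \right)} = 0$ ($g{\left(l \right)} = \frac{2 \cdot 0}{l} = \frac{0}{l} = 0$)
$g{\left(L \right)} + \left(-18 - 30\right) 33 = 0 + \left(-18 - 30\right) 33 = 0 - 1584 = -1584$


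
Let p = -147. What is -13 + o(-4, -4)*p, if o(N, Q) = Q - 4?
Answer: 1163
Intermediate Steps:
o(N, Q) = -4 + Q
-13 + o(-4, -4)*p = -13 + (-4 - 4)*(-147) = -13 - 8*(-147) = -13 + 1176 = 1163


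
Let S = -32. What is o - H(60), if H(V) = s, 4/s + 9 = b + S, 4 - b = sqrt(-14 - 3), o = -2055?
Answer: (-2055*sqrt(17) + 76031*I)/(sqrt(17) - 37*I) ≈ -2054.9 - 0.011899*I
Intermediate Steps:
b = 4 - I*sqrt(17) (b = 4 - sqrt(-14 - 3) = 4 - sqrt(-17) = 4 - I*sqrt(17) ≈ 4.0 - 4.1231*I)
s = 4/(-37 - I*sqrt(17)) (s = 4/(-9 + ((4 - I*sqrt(17)) - 32)) = 4/(-9 + (-28 - I*sqrt(17))) = 4/(-37 - I*sqrt(17)) ≈ -0.10678 + 0.011899*I)
H(V) = -74/693 + 2*I*sqrt(17)/693
o - H(60) = -2055 - (-74/693 + 2*I*sqrt(17)/693) = -2055 + (74/693 - 2*I*sqrt(17)/693) = -1424041/693 - 2*I*sqrt(17)/693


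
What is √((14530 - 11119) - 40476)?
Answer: I*√37065 ≈ 192.52*I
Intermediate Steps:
√((14530 - 11119) - 40476) = √(3411 - 40476) = √(-37065) = I*√37065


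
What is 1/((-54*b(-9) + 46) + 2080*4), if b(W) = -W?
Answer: 1/7880 ≈ 0.00012690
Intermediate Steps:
1/((-54*b(-9) + 46) + 2080*4) = 1/((-(-54)*(-9) + 46) + 2080*4) = 1/((-54*9 + 46) + 8320) = 1/((-486 + 46) + 8320) = 1/(-440 + 8320) = 1/7880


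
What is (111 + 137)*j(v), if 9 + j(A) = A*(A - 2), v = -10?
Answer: 27528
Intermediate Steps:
j(A) = -9 + A*(-2 + A) (j(A) = -9 + A*(A - 2) = -9 + A*(-2 + A))
(111 + 137)*j(v) = (111 + 137)*(-9 + (-10)**2 - 2*(-10)) = 248*(-9 + 100 + 20) = 248*111 = 27528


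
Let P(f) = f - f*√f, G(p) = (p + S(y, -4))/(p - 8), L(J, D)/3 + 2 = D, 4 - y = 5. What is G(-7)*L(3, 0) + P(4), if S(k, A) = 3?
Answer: -28/5 ≈ -5.6000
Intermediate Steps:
y = -1 (y = 4 - 1*5 = 4 - 5 = -1)
L(J, D) = -6 + 3*D
G(p) = (3 + p)/(-8 + p) (G(p) = (p + 3)/(p - 8) = (3 + p)/(-8 + p))
P(f) = f - f^(3/2)
G(-7)*L(3, 0) + P(4) = ((3 - 7)/(-8 - 7))*(-6 + 3*0) + (4 - 4^(3/2)) = (-4/(-15))*(-6 + 0) + (4 - 1*8) = -1/15*(-4)*(-6) + (4 - 8) = (4/15)*(-6) - 4 = -8/5 - 4 = -28/5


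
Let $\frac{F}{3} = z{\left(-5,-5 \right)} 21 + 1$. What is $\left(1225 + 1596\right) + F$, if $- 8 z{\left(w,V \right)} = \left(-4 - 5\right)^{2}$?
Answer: $\frac{17489}{8} \approx 2186.1$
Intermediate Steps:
$z{\left(w,V \right)} = - \frac{81}{8}$ ($z{\left(w,V \right)} = - \frac{\left(-4 - 5\right)^{2}}{8} = - \frac{\left(-9\right)^{2}}{8} = \left(- \frac{1}{8}\right) 81 = - \frac{81}{8}$)
$F = - \frac{5079}{8}$ ($F = 3 \left(\left(- \frac{81}{8}\right) 21 + 1\right) = 3 \left(- \frac{1701}{8} + 1\right) = 3 \left(- \frac{1693}{8}\right) = - \frac{5079}{8} \approx -634.88$)
$\left(1225 + 1596\right) + F = \left(1225 + 1596\right) - \frac{5079}{8} = 2821 - \frac{5079}{8} = \frac{17489}{8}$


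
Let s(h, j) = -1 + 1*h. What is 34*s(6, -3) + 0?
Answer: 170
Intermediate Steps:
s(h, j) = -1 + h
34*s(6, -3) + 0 = 34*(-1 + 6) + 0 = 34*5 + 0 = 170 + 0 = 170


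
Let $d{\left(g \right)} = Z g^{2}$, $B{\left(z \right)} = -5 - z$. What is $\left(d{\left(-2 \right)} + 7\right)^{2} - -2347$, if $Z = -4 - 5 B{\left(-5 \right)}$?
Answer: $2428$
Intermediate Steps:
$Z = -4$ ($Z = -4 - 5 \left(-5 - -5\right) = -4 - 5 \left(-5 + 5\right) = -4 - 0 = -4 + 0 = -4$)
$d{\left(g \right)} = - 4 g^{2}$
$\left(d{\left(-2 \right)} + 7\right)^{2} - -2347 = \left(- 4 \left(-2\right)^{2} + 7\right)^{2} - -2347 = \left(\left(-4\right) 4 + 7\right)^{2} + 2347 = \left(-16 + 7\right)^{2} + 2347 = \left(-9\right)^{2} + 2347 = 81 + 2347 = 2428$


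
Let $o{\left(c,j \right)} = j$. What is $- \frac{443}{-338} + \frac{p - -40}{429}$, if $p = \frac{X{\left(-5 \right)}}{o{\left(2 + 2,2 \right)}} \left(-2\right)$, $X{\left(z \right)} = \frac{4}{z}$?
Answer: $\frac{26133}{18590} \approx 1.4058$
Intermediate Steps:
$p = \frac{4}{5}$ ($p = \frac{4 \frac{1}{-5}}{2} \left(-2\right) = 4 \left(- \frac{1}{5}\right) \frac{1}{2} \left(-2\right) = \left(- \frac{4}{5}\right) \frac{1}{2} \left(-2\right) = \left(- \frac{2}{5}\right) \left(-2\right) = \frac{4}{5} \approx 0.8$)
$- \frac{443}{-338} + \frac{p - -40}{429} = - \frac{443}{-338} + \frac{\frac{4}{5} - -40}{429} = \left(-443\right) \left(- \frac{1}{338}\right) + \left(\frac{4}{5} + 40\right) \frac{1}{429} = \frac{443}{338} + \frac{204}{5} \cdot \frac{1}{429} = \frac{443}{338} + \frac{68}{715} = \frac{26133}{18590}$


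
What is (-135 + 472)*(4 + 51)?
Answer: 18535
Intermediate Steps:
(-135 + 472)*(4 + 51) = 337*55 = 18535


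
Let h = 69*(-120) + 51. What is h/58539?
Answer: -211/1501 ≈ -0.14057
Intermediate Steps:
h = -8229 (h = -8280 + 51 = -8229)
h/58539 = -8229/58539 = -8229*1/58539 = -211/1501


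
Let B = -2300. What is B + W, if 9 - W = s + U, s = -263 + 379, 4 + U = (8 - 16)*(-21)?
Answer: -2571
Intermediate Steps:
U = 164 (U = -4 + (8 - 16)*(-21) = -4 - 8*(-21) = -4 + 168 = 164)
s = 116
W = -271 (W = 9 - (116 + 164) = 9 - 1*280 = 9 - 280 = -271)
B + W = -2300 - 271 = -2571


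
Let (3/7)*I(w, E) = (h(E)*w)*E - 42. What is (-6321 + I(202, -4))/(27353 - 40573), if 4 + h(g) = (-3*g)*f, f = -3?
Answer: -206983/39660 ≈ -5.2189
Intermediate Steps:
h(g) = -4 + 9*g (h(g) = -4 - 3*g*(-3) = -4 + 9*g)
I(w, E) = -98 + 7*E*w*(-4 + 9*E)/3 (I(w, E) = 7*(((-4 + 9*E)*w)*E - 42)/3 = 7*((w*(-4 + 9*E))*E - 42)/3 = 7*(E*w*(-4 + 9*E) - 42)/3 = 7*(-42 + E*w*(-4 + 9*E))/3 = -98 + 7*E*w*(-4 + 9*E)/3)
(-6321 + I(202, -4))/(27353 - 40573) = (-6321 + (-98 + (7/3)*(-4)*202*(-4 + 9*(-4))))/(27353 - 40573) = (-6321 + (-98 + (7/3)*(-4)*202*(-4 - 36)))/(-13220) = (-6321 + (-98 + (7/3)*(-4)*202*(-40)))*(-1/13220) = (-6321 + (-98 + 226240/3))*(-1/13220) = (-6321 + 225946/3)*(-1/13220) = (206983/3)*(-1/13220) = -206983/39660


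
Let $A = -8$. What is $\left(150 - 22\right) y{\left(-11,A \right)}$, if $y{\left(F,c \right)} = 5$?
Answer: $640$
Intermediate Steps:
$\left(150 - 22\right) y{\left(-11,A \right)} = \left(150 - 22\right) 5 = 128 \cdot 5 = 640$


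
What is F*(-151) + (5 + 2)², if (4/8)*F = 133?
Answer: -40117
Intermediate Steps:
F = 266 (F = 2*133 = 266)
F*(-151) + (5 + 2)² = 266*(-151) + (5 + 2)² = -40166 + 7² = -40166 + 49 = -40117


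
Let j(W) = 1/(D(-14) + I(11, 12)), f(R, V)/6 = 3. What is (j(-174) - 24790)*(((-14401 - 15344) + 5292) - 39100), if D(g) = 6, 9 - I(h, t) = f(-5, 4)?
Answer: 4726500163/3 ≈ 1.5755e+9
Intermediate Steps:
f(R, V) = 18 (f(R, V) = 6*3 = 18)
I(h, t) = -9 (I(h, t) = 9 - 1*18 = 9 - 18 = -9)
j(W) = -1/3 (j(W) = 1/(6 - 9) = 1/(-3) = -1/3)
(j(-174) - 24790)*(((-14401 - 15344) + 5292) - 39100) = (-1/3 - 24790)*(((-14401 - 15344) + 5292) - 39100) = -74371*((-29745 + 5292) - 39100)/3 = -74371*(-24453 - 39100)/3 = -74371/3*(-63553) = 4726500163/3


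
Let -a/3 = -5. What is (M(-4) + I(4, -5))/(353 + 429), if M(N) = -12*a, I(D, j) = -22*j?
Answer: -35/391 ≈ -0.089514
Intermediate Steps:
a = 15 (a = -3*(-5) = 15)
M(N) = -180 (M(N) = -12*15 = -180)
(M(-4) + I(4, -5))/(353 + 429) = (-180 - 22*(-5))/(353 + 429) = (-180 + 110)/782 = -70*1/782 = -35/391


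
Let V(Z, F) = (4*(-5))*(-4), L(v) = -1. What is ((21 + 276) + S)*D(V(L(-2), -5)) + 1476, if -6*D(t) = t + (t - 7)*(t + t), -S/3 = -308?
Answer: -2391684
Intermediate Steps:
S = 924 (S = -3*(-308) = 924)
V(Z, F) = 80 (V(Z, F) = -20*(-4) = 80)
D(t) = -t/6 - t*(-7 + t)/3 (D(t) = -(t + (t - 7)*(t + t))/6 = -(t + (-7 + t)*(2*t))/6 = -(t + 2*t*(-7 + t))/6 = -t/6 - t*(-7 + t)/3)
((21 + 276) + S)*D(V(L(-2), -5)) + 1476 = ((21 + 276) + 924)*((⅙)*80*(13 - 2*80)) + 1476 = (297 + 924)*((⅙)*80*(13 - 160)) + 1476 = 1221*((⅙)*80*(-147)) + 1476 = 1221*(-1960) + 1476 = -2393160 + 1476 = -2391684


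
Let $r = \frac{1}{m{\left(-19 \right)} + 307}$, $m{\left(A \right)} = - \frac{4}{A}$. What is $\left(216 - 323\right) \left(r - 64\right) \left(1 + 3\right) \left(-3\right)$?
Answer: $- \frac{479636916}{5837} \approx -82172.0$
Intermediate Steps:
$r = \frac{19}{5837}$ ($r = \frac{1}{- \frac{4}{-19} + 307} = \frac{1}{\left(-4\right) \left(- \frac{1}{19}\right) + 307} = \frac{1}{\frac{4}{19} + 307} = \frac{1}{\frac{5837}{19}} = \frac{19}{5837} \approx 0.0032551$)
$\left(216 - 323\right) \left(r - 64\right) \left(1 + 3\right) \left(-3\right) = \left(216 - 323\right) \left(\frac{19}{5837} - 64\right) \left(1 + 3\right) \left(-3\right) = \left(-107\right) \left(- \frac{373549}{5837}\right) 4 \left(-3\right) = \frac{39969743}{5837} \left(-12\right) = - \frac{479636916}{5837}$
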